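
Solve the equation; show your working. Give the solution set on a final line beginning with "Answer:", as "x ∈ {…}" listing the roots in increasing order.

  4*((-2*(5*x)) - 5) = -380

Step 1. [4*((-2*(5*x)) - 5) = -380] LHS = 4·(…); ÷4 both sides, so div: (-2*(5*x)) - 5 = -95.
Step 2. [(-2*(5*x)) - 5 = -95] 5 comes off first (add 5), so sub: -2*(5*x) = -90.
Step 3. [-2*(5*x) = -90] LHS = -2·(…); ÷-2 both sides ⇒ div: 5*x = 45.
Step 4. [5*x = 45] 5·(inner) — divide through by 5, so div: x = 9.

Answer: x ∈ {9}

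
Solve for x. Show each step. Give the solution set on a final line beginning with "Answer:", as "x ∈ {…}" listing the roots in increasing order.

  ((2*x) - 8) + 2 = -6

Step 1. [((2*x) - 8) + 2 = -6] peel the +2: subtract 2 from each side. So sub: (2*x) - 8 = -8.
Step 2. [(2*x) - 8 = -8] 2 divides every term; factor it out ⇒ factor: x - 4 = -4.
Step 3. [x - 4 = -4] -4 is outermost — add 4 both sides. So sub: x = 0.

Answer: x ∈ {0}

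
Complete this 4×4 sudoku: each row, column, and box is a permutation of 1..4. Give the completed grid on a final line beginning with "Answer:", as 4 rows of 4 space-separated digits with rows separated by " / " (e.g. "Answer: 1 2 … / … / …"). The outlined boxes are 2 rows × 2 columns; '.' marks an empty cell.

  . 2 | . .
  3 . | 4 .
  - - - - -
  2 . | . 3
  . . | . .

Step 1. [r3c3∈{1}] r3c3 has the single candidate 1 ⇒ r3c3=1.
Step 2. [r2c2∈{1}] only 1 remains possible at r2c2, so r2c2=1.
Step 3. [r4c4∈{2,4}] across col 4, 4 lands solely at r4c4. So r4c4=4.
Step 4. [r2c4∈{2}] r2c4 has the single candidate 2 ⇒ r2c4=2.
Step 5. [r4c3∈{2}] r4c3's peers cover all but 2 ⇒ r4c3=2.
Step 6. [r1c3∈{3}] r1c3's peers cover all but 3. So r1c3=3.
Step 7. [r4c1∈{1}] r4c1's peers cover all but 1. So r4c1=1.
Step 8. [r1c1∈{4}] nothing but 4 survives at r1c1 ⇒ r1c1=4.
Step 9. [r4c2∈{3}] r4c2 is down to just 3. So r4c2=3.
Step 10. [r3c2∈{4}] r3c2 is down to just 4. So r3c2=4.
Step 11. [r1c4∈{1}] only 1 remains possible at r1c4 ⇒ r1c4=1.

Answer: 4 2 3 1 / 3 1 4 2 / 2 4 1 3 / 1 3 2 4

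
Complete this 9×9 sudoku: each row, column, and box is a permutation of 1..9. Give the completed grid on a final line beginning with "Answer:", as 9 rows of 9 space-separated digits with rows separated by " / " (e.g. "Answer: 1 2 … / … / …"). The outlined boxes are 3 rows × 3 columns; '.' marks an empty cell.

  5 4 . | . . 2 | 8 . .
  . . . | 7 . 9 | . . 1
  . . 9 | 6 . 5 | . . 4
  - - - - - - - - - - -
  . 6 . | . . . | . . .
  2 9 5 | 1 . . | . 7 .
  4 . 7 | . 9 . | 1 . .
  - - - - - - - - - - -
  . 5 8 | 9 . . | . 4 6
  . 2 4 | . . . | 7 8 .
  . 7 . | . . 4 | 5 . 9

Step 1. [r8c9∈{3}] nothing but 3 survives at r8c9, so r8c9=3.
Step 2. [r1c4∈{3}] only 3 remains possible at r1c4. So r1c4=3.
Step 3. [r4c4∈{2,4,5,8}] 4 has one home in col 4: r4c4. So r4c4=4.
Step 4. [r2c8∈{2,3,5,6}] across row 2, 5 lands solely at r2c8. So r2c8=5.
Step 5. [r1c5∈{1}] r1c5 has the single candidate 1, so r1c5=1.
Step 6. [r3c5∈{8}] r3c5 has the single candidate 8 ⇒ r3c5=8.
Step 7. [r7c7∈{2}] r7c7 is down to just 2 ⇒ r7c7=2.
Step 8. [r3c7∈{3}] r3c7's peers cover all but 3, so r3c7=3.
Step 9. [r2c7∈{6}] r2c7's peers cover all but 6. So r2c7=6.
Step 10. [r5c9∈{8}] nothing but 8 survives at r5c9 ⇒ r5c9=8.
Step 11. [r6c8∈{2,3,6}] 6 has one home in col 8: r6c8 ⇒ r6c8=6.
Step 12. [r4c8∈{2,3,9}] across col 8, 3 lands solely at r4c8. So r4c8=3.
Step 13. [r6c2∈{3,8}] r6c2 is the only open cell in box 4 admitting 3, so r6c2=3.
Step 14. [r4c1∈{1,8}] box 4 places 8 nowhere but r4c1. So r4c1=8.
Step 15. [r2c1∈{3}] only 3 remains possible at r2c1, so r2c1=3.
Step 16. [r7c1∈{1}] r7c1 is down to just 1, so r7c1=1.
Step 17. [r9c1∈{6}] r9c1 is down to just 6 ⇒ r9c1=6.
Step 18. [r8c4∈{5}] r8c4 is down to just 5, so r8c4=5.
Step 19. [r4c5∈{2,5,7}] across col 5, 5 lands solely at r4c5 ⇒ r4c5=5.
Step 20. [r6c4∈{2,8}] box 5 places 2 nowhere but r6c4 ⇒ r6c4=2.
Step 21. [r7c5∈{3,7}] 7 has one home in col 5: r7c5 ⇒ r7c5=7.
Step 22. [r7c6∈{3}] r7c6's peers cover all but 3. So r7c6=3.
Step 23. [r5c6∈{6}] nothing but 6 survives at r5c6. So r5c6=6.
Step 24. [r2c5∈{4}] r2c5's peers cover all but 4. So r2c5=4.
Step 25. [r9c8∈{1}] r9c8's peers cover all but 1. So r9c8=1.
Step 26. [r3c8∈{2}] r3c8 has the single candidate 2, so r3c8=2.
Step 27. [r6c6∈{8}] r6c6 has the single candidate 8. So r6c6=8.
Step 28. [r9c4∈{8}] only 8 remains possible at r9c4, so r9c4=8.
Step 29. [r8c5∈{6}] nothing but 6 survives at r8c5, so r8c5=6.
Step 30. [r9c5∈{2}] r9c5's peers cover all but 2. So r9c5=2.
Step 31. [r3c2∈{1}] r3c2's peers cover all but 1, so r3c2=1.
Step 32. [r8c1∈{9}] r8c1 is down to just 9, so r8c1=9.
Step 33. [r1c3∈{6}] only 6 remains possible at r1c3 ⇒ r1c3=6.
Step 34. [r9c3∈{3}] only 3 remains possible at r9c3 ⇒ r9c3=3.
Step 35. [r5c5∈{3}] r5c5's peers cover all but 3. So r5c5=3.
Step 36. [r4c7∈{9}] r4c7 has the single candidate 9. So r4c7=9.
Step 37. [r2c2∈{8}] r2c2 is down to just 8, so r2c2=8.
Step 38. [r4c6∈{7}] r4c6 has the single candidate 7, so r4c6=7.
Step 39. [r5c7∈{4}] r5c7 is down to just 4, so r5c7=4.
Step 40. [r1c8∈{9}] r1c8's peers cover all but 9. So r1c8=9.
Step 41. [r1c9∈{7}] only 7 remains possible at r1c9 ⇒ r1c9=7.
Step 42. [r3c1∈{7}] nothing but 7 survives at r3c1 ⇒ r3c1=7.
Step 43. [r8c6∈{1}] r8c6 has the single candidate 1 ⇒ r8c6=1.
Step 44. [r4c3∈{1}] nothing but 1 survives at r4c3, so r4c3=1.
Step 45. [r6c9∈{5}] r6c9's peers cover all but 5. So r6c9=5.
Step 46. [r2c3∈{2}] nothing but 2 survives at r2c3 ⇒ r2c3=2.
Step 47. [r4c9∈{2}] r4c9's peers cover all but 2, so r4c9=2.

Answer: 5 4 6 3 1 2 8 9 7 / 3 8 2 7 4 9 6 5 1 / 7 1 9 6 8 5 3 2 4 / 8 6 1 4 5 7 9 3 2 / 2 9 5 1 3 6 4 7 8 / 4 3 7 2 9 8 1 6 5 / 1 5 8 9 7 3 2 4 6 / 9 2 4 5 6 1 7 8 3 / 6 7 3 8 2 4 5 1 9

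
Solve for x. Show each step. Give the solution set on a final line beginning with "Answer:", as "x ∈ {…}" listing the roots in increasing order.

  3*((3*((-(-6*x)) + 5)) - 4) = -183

Step 1. [3*((3*((-(-6*x)) + 5)) - 4) = -183] 3 out front; divide by 3, so div: (3*((-(-6*x)) + 5)) - 4 = -61.
Step 2. [(3*((-(-6*x)) + 5)) - 4 = -61] 4 comes off first (add 4). So sub: 3*((-(-6*x)) + 5) = -57.
Step 3. [3*((-(-6*x)) + 5) = -57] divide by the outer 3. So div: (-(-6*x)) + 5 = -19.
Step 4. [(-(-6*x)) + 5 = -19] +5 is outermost — subtract 5 both sides, so sub: -(-6*x) = -24.
Step 5. [-(-6*x) = -24] LHS negated; negate both sides. So neg: -6*x = 24.
Step 6. [-6*x = 24] -6 out front; divide by -6, so div: x = -4.

Answer: x ∈ {-4}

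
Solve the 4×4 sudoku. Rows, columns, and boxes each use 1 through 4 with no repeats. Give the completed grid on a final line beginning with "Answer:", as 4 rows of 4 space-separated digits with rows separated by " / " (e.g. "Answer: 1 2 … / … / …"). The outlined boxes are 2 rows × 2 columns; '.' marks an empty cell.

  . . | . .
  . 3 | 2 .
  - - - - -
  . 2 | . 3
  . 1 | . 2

Step 1. [r3c1∈{4}] only 4 remains possible at r3c1. So r3c1=4.
Step 2. [r2c4∈{1,4}] across row 2, 4 lands solely at r2c4 ⇒ r2c4=4.
Step 3. [r1c4∈{1}] r1c4 has the single candidate 1 ⇒ r1c4=1.
Step 4. [r4c1∈{3}] only 3 remains possible at r4c1. So r4c1=3.
Step 5. [r2c1∈{1}] r2c1 has the single candidate 1 ⇒ r2c1=1.
Step 6. [r1c2∈{4}] only 4 remains possible at r1c2 ⇒ r1c2=4.
Step 7. [r4c3∈{4}] only 4 remains possible at r4c3. So r4c3=4.
Step 8. [r1c3∈{3}] r1c3 has the single candidate 3. So r1c3=3.
Step 9. [r1c1∈{2}] r1c1 has the single candidate 2 ⇒ r1c1=2.
Step 10. [r3c3∈{1}] r3c3 has the single candidate 1. So r3c3=1.

Answer: 2 4 3 1 / 1 3 2 4 / 4 2 1 3 / 3 1 4 2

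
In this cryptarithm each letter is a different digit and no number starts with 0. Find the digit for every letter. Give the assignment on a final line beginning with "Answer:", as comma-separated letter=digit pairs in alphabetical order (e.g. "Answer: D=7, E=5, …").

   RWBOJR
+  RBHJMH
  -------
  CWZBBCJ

Step 1. [col 1: R + H ≡ J (mod 10)] no forcing yet in column 1 (carry-in 0); H=9 is free and consistent — try it ⇒ H=9.
Step 2. [col 1: R + H ≡ J (mod 10)] several values work for J in column 1 (R + H ≡ J (mod 10), carry-in 0); try J=4 ⇒ J=4.
Step 3. [C] adding two 6-digit numbers gives at most 6+1 digits, and here it does — C is that final carry and must be 1, so C=1.
Step 4. [col 1: R + H ≡ J (mod 10)] column 1: given H=9, J=4, carry-in 0, and digits 1,4,9 already taken and all letters distinct, R+H≡J (mod 10) forces R=5 ⇒ R=5.
Step 5. [col 2: J + M ≡ C (mod 10)] in column 2 we have J+M≡C with carry-in 1; given J=4, C=1 and digits 1,4,5,9 already taken and all letters distinct, that pins M to 6, so M=6.
Step 6. [col 3: O + J ≡ B (mod 10)] column 3 (O + J ≡ B (mod 10), carry-in 1) doesn't pin O yet; pick O=7 and continue, so O=7.
Step 7. [col 3: O + J ≡ B (mod 10)] in column 3 we have O+J≡B with carry-in 1; given O=7, J=4 and digits 1,4,5,6,7,9 already taken and all letters distinct, that pins B to 2 ⇒ B=2.
Step 8. [col 5: W + B ≡ Z (mod 10)] in column 5 we have W+B≡Z with carry-in 1; given B=2 and digits 1,2,4,5,6,7,9 already taken and all letters distinct, that pins W to 0 ⇒ W=0.
Step 9. [col 5: W + B ≡ Z (mod 10)] in column 5 we have W+B≡Z with carry-in 1; given W=0, B=2 and digits 0,1,2,4,5,6,7,9 already taken and all letters distinct, that pins Z to 3. So Z=3.

Answer: B=2, C=1, H=9, J=4, M=6, O=7, R=5, W=0, Z=3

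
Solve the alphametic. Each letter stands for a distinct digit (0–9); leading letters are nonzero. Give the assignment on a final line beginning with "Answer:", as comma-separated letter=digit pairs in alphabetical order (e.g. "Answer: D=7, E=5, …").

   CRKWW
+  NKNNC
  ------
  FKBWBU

Step 1. [col 1: W + C ≡ U (mod 10)] several values work for C in column 1 (W + C ≡ U (mod 10), carry-in 0); try C=6 ⇒ C=6.
Step 2. [col 1: W + C ≡ U (mod 10)] column 1 (W + C ≡ U (mod 10), carry-in 0) doesn't pin U yet; pick U=0 and continue, so U=0.
Step 3. [col 1: W + C ≡ U (mod 10)] from column 1 (C=6, U=0, carry-in 0, digits 0,6 already taken and all letters distinct): W must equal 4 ⇒ W=4.
Step 4. [F] F is the leading digit of a 6-digit sum of two 5-digit numbers; the final carry is exactly 1, so F=1.
Step 5. [col 2: W + N ≡ B (mod 10)] B=3 is one option consistent with column 2 (W + N ≡ B (mod 10), carry-in 1) — take it. So B=3.
Step 6. [col 2: W + N ≡ B (mod 10)] column 2 reads W+N+carry(1)=B with W=4, B=3; with digits 0,1,3,4,6 already taken and all letters distinct, the only value for N is 8 ⇒ N=8.
Step 7. [col 3: K + N ≡ W (mod 10)] from column 3 (N=8, W=4, carry-in 1, digits 0,1,3,4,6,8 already taken and all letters distinct): K must equal 5, so K=5.
Step 8. [col 4: R + K ≡ B (mod 10)] in column 4 we have R+K≡B with carry-in 1; given K=5, B=3 and digits 0,1,3,4,5,6,8 already taken and all letters distinct, that pins R to 7 ⇒ R=7.

Answer: B=3, C=6, F=1, K=5, N=8, R=7, U=0, W=4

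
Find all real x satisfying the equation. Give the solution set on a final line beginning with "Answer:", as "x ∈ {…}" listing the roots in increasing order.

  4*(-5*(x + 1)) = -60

Step 1. [4*(-5*(x + 1)) = -60] 4·(inner) — divide through by 4. So div: -5*(x + 1) = -15.
Step 2. [-5*(x + 1) = -15] leading coefficient -5: divide by -5, so div: x + 1 = 3.
Step 3. [x + 1 = 3] peel the +1: subtract 1 from each side ⇒ sub: x = 2.

Answer: x ∈ {2}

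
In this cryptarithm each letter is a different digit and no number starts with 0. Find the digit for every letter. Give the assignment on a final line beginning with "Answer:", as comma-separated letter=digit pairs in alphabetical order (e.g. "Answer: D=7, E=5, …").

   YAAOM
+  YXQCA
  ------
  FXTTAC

Step 1. [F] the sum has 6 digits but both addends have 5; that extra leading digit F is the final carry, namely 1, so F=1.
Step 2. [col 1: M + A ≡ C (mod 10)] several values work for M in column 1 (M + A ≡ C (mod 10), carry-in 0); try M=9. So M=9.
Step 3. [col 1: M + A ≡ C (mod 10)] C=7 is one option consistent with column 1 (M + A ≡ C (mod 10), carry-in 0) — take it ⇒ C=7.
Step 4. [col 1: M + A ≡ C (mod 10)] in column 1 we have M+A≡C with carry-in 0; given M=9, C=7 and digits 1,7,9 already taken and all letters distinct, that pins A to 8 ⇒ A=8.
Step 5. [col 2: O + C ≡ A (mod 10)] column 2 reads O+C+carry(1)=A with C=7, A=8; with digits 1,7,8,9 already taken and all letters distinct, the only value for O is 0 ⇒ O=0.
Step 6. [col 3: A + Q ≡ T (mod 10)] several values work for Q in column 3 (A + Q ≡ T (mod 10), carry-in 0); try Q=4, so Q=4.
Step 7. [col 3: A + Q ≡ T (mod 10)] from column 3 (A=8, Q=4, carry-in 0, digits 0,1,4,7,8,9 already taken and all letters distinct): T must equal 2. So T=2.
Step 8. [col 4: A + X ≡ T (mod 10)] in column 4 we have A+X≡T with carry-in 1; given A=8, T=2 and digits 0,1,2,4,7,8,9 already taken and all letters distinct, that pins X to 3. So X=3.
Step 9. [col 5: Y + Y ≡ X (mod 10)] column 5: given X=3, carry-in 1, and digits 0,1,2,3,4,7,8,9 already taken and all letters distinct, Y+Y≡X (mod 10) forces Y=6 ⇒ Y=6.

Answer: A=8, C=7, F=1, M=9, O=0, Q=4, T=2, X=3, Y=6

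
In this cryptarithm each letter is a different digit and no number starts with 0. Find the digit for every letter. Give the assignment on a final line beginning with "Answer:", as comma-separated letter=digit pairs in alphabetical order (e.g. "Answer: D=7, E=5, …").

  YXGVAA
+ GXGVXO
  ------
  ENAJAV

Step 1. [col 1: A + O ≡ V (mod 10)] no forcing yet in column 1 (carry-in 0); V=8 is free and consistent — try it ⇒ V=8.
Step 2. [col 1: A + O ≡ V (mod 10)] A=5 is one option consistent with column 1 (A + O ≡ V (mod 10), carry-in 0) — take it. So A=5.
Step 3. [col 1: A + O ≡ V (mod 10)] in column 1 we have A+O≡V with carry-in 0; given A=5, V=8 and digits 5,8 already taken and all letters distinct, that pins O to 3, so O=3.
Step 4. [col 2: A + X ≡ A (mod 10)] from column 2 (A=5, carry-in 0, digits 3,5,8 already taken and all letters distinct): X must equal 0, so X=0.
Step 5. [col 3: V + V ≡ J (mod 10)] in column 3 we have V+V≡J with carry-in 0; given V=8 and digits 0,3,5,8 already taken and all letters distinct, that pins J to 6 ⇒ J=6.
Step 6. [col 4: G + G ≡ A (mod 10)] several values work for G in column 4 (G + G ≡ A (mod 10), carry-in 1); try G=7 ⇒ G=7.
Step 7. [col 5: X + X ≡ N (mod 10)] in column 5 we have X+X≡N with carry-in 1; given X=0 and digits 0,3,5,6,7,8 already taken and all letters distinct, that pins N to 1. So N=1.
Step 8. [col 6: Y + G ≡ E (mod 10)] from column 6 (G=7, carry-in 0, digits 0,1,3,5,6,7,8 already taken and all letters distinct): E must equal 9, so E=9.
Step 9. [col 6: Y + G ≡ E (mod 10)] column 6: given G=7, E=9, carry-in 0, and digits 0,1,3,5,6,7,8,9 already taken and all letters distinct, Y+G≡E (mod 10) forces Y=2, so Y=2.

Answer: A=5, E=9, G=7, J=6, N=1, O=3, V=8, X=0, Y=2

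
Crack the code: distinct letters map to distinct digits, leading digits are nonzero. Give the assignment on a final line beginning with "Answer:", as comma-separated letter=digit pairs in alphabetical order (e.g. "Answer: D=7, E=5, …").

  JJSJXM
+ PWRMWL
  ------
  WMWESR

Step 1. [col 1: M + L ≡ R (mod 10)] no forcing yet in column 1 (carry-in 0); M=8 is free and consistent — try it, so M=8.
Step 2. [col 1: M + L ≡ R (mod 10)] L=7 is one option consistent with column 1 (M + L ≡ R (mod 10), carry-in 0) — take it. So L=7.
Step 3. [col 1: M + L ≡ R (mod 10)] in column 1 we have M+L≡R with carry-in 0; given M=8, L=7 and digits 7,8 already taken and all letters distinct, that pins R to 5, so R=5.
Step 4. [col 2: X + W ≡ S (mod 10)] column 2 (X + W ≡ S (mod 10), carry-in 1) doesn't pin W yet; pick W=6 and continue. So W=6.
Step 5. [col 2: X + W ≡ S (mod 10)] S=0 is one option consistent with column 2 (X + W ≡ S (mod 10), carry-in 1) — take it ⇒ S=0.
Step 6. [col 2: X + W ≡ S (mod 10)] column 2 reads X+W+carry(1)=S with W=6, S=0; with digits 0,5,6,7,8 already taken and all letters distinct, the only value for X is 3, so X=3.
Step 7. [col 3: J + M ≡ E (mod 10)] in column 3 we have J+M≡E with carry-in 1; given M=8 and digits 0,3,5,6,7,8 already taken and all letters distinct, that pins E to 1, so E=1.
Step 8. [col 3: J + M ≡ E (mod 10)] column 3: given M=8, E=1, carry-in 1, and digits 0,1,3,5,6,7,8 already taken and all letters distinct, J+M≡E (mod 10) forces J=2. So J=2.
Step 9. [col 6: J + P ≡ W (mod 10)] column 6: given J=2, W=6, carry-in 0, and digits 0,1,2,3,5,6,7,8 already taken and all letters distinct, J+P≡W (mod 10) forces P=4, so P=4.

Answer: E=1, J=2, L=7, M=8, P=4, R=5, S=0, W=6, X=3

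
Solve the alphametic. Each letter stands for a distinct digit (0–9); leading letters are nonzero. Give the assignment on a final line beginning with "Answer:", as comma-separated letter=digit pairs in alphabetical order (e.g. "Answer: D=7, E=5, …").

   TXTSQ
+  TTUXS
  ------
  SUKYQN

Step 1. [col 1: Q + S ≡ N (mod 10)] no forcing yet in column 1 (carry-in 0); S=1 is free and consistent — try it, so S=1.
Step 2. [col 1: Q + S ≡ N (mod 10)] N=5 is one option consistent with column 1 (Q + S ≡ N (mod 10), carry-in 0) — take it, so N=5.
Step 3. [col 1: Q + S ≡ N (mod 10)] from column 1 (S=1, N=5, carry-in 0, digits 1,5 already taken and all letters distinct): Q must equal 4. So Q=4.
Step 4. [col 2: S + X ≡ Q (mod 10)] column 2: given S=1, Q=4, carry-in 0, and digits 1,4,5 already taken and all letters distinct, S+X≡Q (mod 10) forces X=3 ⇒ X=3.
Step 5. [col 3: T + U ≡ Y (mod 10)] no forcing yet in column 3 (carry-in 0); U=2 is free and consistent — try it. So U=2.
Step 6. [col 3: T + U ≡ Y (mod 10)] no forcing yet in column 3 (carry-in 0); Y=8 is free and consistent — try it. So Y=8.
Step 7. [col 3: T + U ≡ Y (mod 10)] column 3 reads T+U+carry(0)=Y with U=2, Y=8; with digits 1,2,3,4,5,8 already taken and all letters distinct, the only value for T is 6, so T=6.
Step 8. [col 4: X + T ≡ K (mod 10)] column 4: given X=3, T=6, carry-in 0, and digits 1,2,3,4,5,6,8 already taken and all letters distinct, X+T≡K (mod 10) forces K=9 ⇒ K=9.

Answer: K=9, N=5, Q=4, S=1, T=6, U=2, X=3, Y=8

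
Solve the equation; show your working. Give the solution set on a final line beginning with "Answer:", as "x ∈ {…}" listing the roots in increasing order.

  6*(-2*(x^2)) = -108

Step 1. [6*(-2*(x^2)) = -108] LHS = 6·(…); ÷6 both sides, so div: -2*(x^2) = -18.
Step 2. [-2*(x^2) = -18] -2·(inner) — divide through by -2. So div: x^2 = 9.
Step 3. [x^2 = 9] LHS squared, RHS 9 ≥ 0: apply √ (±). So sqrt: x = 3 or -3.

Answer: x ∈ {-3, 3}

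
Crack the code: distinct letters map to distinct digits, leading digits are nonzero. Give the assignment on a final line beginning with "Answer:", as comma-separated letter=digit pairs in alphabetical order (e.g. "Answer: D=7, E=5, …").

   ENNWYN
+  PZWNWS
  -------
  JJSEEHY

Step 1. [col 1: N + S ≡ Y (mod 10)] several values work for S in column 1 (N + S ≡ Y (mod 10), carry-in 0); try S=4 ⇒ S=4.
Step 2. [col 1: N + S ≡ Y (mod 10)] several values work for Y in column 1 (N + S ≡ Y (mod 10), carry-in 0); try Y=7, so Y=7.
Step 3. [J] J is the leading digit of a 7-digit sum of two 6-digit numbers; the final carry is exactly 1, so J=1.
Step 4. [col 1: N + S ≡ Y (mod 10)] column 1: given S=4, Y=7, carry-in 0, and digits 1,4,7 already taken and all letters distinct, N+S≡Y (mod 10) forces N=3 ⇒ N=3.
Step 5. [col 2: Y + W ≡ H (mod 10)] no forcing yet in column 2 (carry-in 0); H=5 is free and consistent — try it ⇒ H=5.
Step 6. [col 2: Y + W ≡ H (mod 10)] column 2: given Y=7, H=5, carry-in 0, and digits 1,3,4,5,7 already taken and all letters distinct, Y+W≡H (mod 10) forces W=8, so W=8.
Step 7. [col 3: W + N ≡ E (mod 10)] from column 3 (W=8, N=3, carry-in 1, digits 1,3,4,5,7,8 already taken and all letters distinct): E must equal 2. So E=2.
Step 8. [col 5: N + Z ≡ S (mod 10)] in column 5 we have N+Z≡S with carry-in 1; given N=3, S=4 and digits 1,2,3,4,5,7,8 already taken and all letters distinct, that pins Z to 0, so Z=0.
Step 9. [col 6: E + P ≡ J (mod 10)] column 6: given E=2, J=1, carry-in 0, and digits 0,1,2,3,4,5,7,8 already taken and all letters distinct, E+P≡J (mod 10) forces P=9 ⇒ P=9.

Answer: E=2, H=5, J=1, N=3, P=9, S=4, W=8, Y=7, Z=0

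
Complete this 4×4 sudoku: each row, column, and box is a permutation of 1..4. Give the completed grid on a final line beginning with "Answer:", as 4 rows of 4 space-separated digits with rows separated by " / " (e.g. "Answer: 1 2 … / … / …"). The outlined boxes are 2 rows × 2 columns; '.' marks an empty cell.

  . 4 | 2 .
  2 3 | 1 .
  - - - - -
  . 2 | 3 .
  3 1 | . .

Step 1. [r2c4∈{4}] r2c4 has the single candidate 4. So r2c4=4.
Step 2. [r1c1∈{1}] r1c1 is down to just 1 ⇒ r1c1=1.
Step 3. [r3c4∈{1}] r3c4's peers cover all but 1 ⇒ r3c4=1.
Step 4. [r4c4∈{2}] r4c4's peers cover all but 2 ⇒ r4c4=2.
Step 5. [r1c4∈{3}] only 3 remains possible at r1c4 ⇒ r1c4=3.
Step 6. [r4c3∈{4}] r4c3 has the single candidate 4, so r4c3=4.
Step 7. [r3c1∈{4}] r3c1 is down to just 4. So r3c1=4.

Answer: 1 4 2 3 / 2 3 1 4 / 4 2 3 1 / 3 1 4 2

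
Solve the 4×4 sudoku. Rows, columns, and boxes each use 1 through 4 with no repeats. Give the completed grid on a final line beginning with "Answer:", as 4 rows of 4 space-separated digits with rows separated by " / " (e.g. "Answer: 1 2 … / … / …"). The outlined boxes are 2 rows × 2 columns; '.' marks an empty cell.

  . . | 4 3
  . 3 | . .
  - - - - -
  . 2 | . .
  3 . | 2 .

Step 1. [r2c1∈{1,2,4}] 4 has one home in row 2: r2c1 ⇒ r2c1=4.
Step 2. [r3c1∈{1}] r3c1 has the single candidate 1 ⇒ r3c1=1.
Step 3. [r4c4∈{1,4}] across row 4, 1 lands solely at r4c4, so r4c4=1.
Step 4. [r1c2∈{1}] nothing but 1 survives at r1c2 ⇒ r1c2=1.
Step 5. [r3c3∈{3}] nothing but 3 survives at r3c3, so r3c3=3.
Step 6. [r2c3∈{1}] nothing but 1 survives at r2c3. So r2c3=1.
Step 7. [r1c1∈{2}] r1c1 is down to just 2. So r1c1=2.
Step 8. [r4c2∈{4}] nothing but 4 survives at r4c2, so r4c2=4.
Step 9. [r2c4∈{2}] r2c4 is down to just 2 ⇒ r2c4=2.
Step 10. [r3c4∈{4}] only 4 remains possible at r3c4, so r3c4=4.

Answer: 2 1 4 3 / 4 3 1 2 / 1 2 3 4 / 3 4 2 1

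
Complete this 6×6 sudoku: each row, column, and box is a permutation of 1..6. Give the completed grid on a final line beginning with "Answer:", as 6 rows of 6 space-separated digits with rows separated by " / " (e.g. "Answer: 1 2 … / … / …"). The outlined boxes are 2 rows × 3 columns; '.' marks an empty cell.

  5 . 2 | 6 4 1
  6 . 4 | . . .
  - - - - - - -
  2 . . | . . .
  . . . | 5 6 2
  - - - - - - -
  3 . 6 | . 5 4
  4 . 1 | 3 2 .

Step 1. [r3c6∈{3}] r3c6 is down to just 3, so r3c6=3.
Step 2. [r2c2∈{1,3}] 1 has one home in row 2: r2c2. So r2c2=1.
Step 3. [r3c4∈{1,4}] col 4 places 4 nowhere but r3c4 ⇒ r3c4=4.
Step 4. [r6c2∈{5}] r6c2's peers cover all but 5. So r6c2=5.
Step 5. [r1c2∈{3}] only 3 remains possible at r1c2, so r1c2=3.
Step 6. [r4c3∈{3}] nothing but 3 survives at r4c3 ⇒ r4c3=3.
Step 7. [r2c5∈{3}] r2c5's peers cover all but 3 ⇒ r2c5=3.
Step 8. [r4c2∈{4}] only 4 remains possible at r4c2, so r4c2=4.
Step 9. [r3c3∈{5}] r3c3's peers cover all but 5, so r3c3=5.
Step 10. [r4c1∈{1}] r4c1 has the single candidate 1 ⇒ r4c1=1.
Step 11. [r3c2∈{6}] nothing but 6 survives at r3c2, so r3c2=6.
Step 12. [r5c2∈{2}] r5c2's peers cover all but 2, so r5c2=2.
Step 13. [r2c4∈{2}] nothing but 2 survives at r2c4 ⇒ r2c4=2.
Step 14. [r6c6∈{6}] r6c6 has the single candidate 6 ⇒ r6c6=6.
Step 15. [r2c6∈{5}] r2c6's peers cover all but 5 ⇒ r2c6=5.
Step 16. [r5c4∈{1}] only 1 remains possible at r5c4. So r5c4=1.
Step 17. [r3c5∈{1}] r3c5's peers cover all but 1. So r3c5=1.

Answer: 5 3 2 6 4 1 / 6 1 4 2 3 5 / 2 6 5 4 1 3 / 1 4 3 5 6 2 / 3 2 6 1 5 4 / 4 5 1 3 2 6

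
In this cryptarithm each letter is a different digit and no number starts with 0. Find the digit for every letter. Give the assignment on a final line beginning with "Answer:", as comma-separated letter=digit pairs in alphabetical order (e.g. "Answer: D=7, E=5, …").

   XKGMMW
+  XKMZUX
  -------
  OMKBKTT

Step 1. [col 1: W + X ≡ T (mod 10)] W=2 is one option consistent with column 1 (W + X ≡ T (mod 10), carry-in 0) — take it. So W=2.
Step 2. [col 1: W + X ≡ T (mod 10)] column 1 (W + X ≡ T (mod 10), carry-in 0) doesn't pin T yet; pick T=9 and continue. So T=9.
Step 3. [col 1: W + X ≡ T (mod 10)] from column 1 (W=2, T=9, carry-in 0, digits 2,9 already taken and all letters distinct): X must equal 7. So X=7.
Step 4. [col 2: M + U ≡ T (mod 10)] U=5 is one option consistent with column 2 (M + U ≡ T (mod 10), carry-in 0) — take it. So U=5.
Step 5. [col 2: M + U ≡ T (mod 10)] column 2 reads M+U+carry(0)=T with U=5, T=9; with digits 2,5,7,9 already taken and all letters distinct, the only value for M is 4. So M=4.
Step 6. [col 3: M + Z ≡ K (mod 10)] from column 3 (M=4, carry-in 0, digits 2,4,5,7,9 already taken and all letters distinct): Z must equal 6, so Z=6.
Step 7. [col 3: M + Z ≡ K (mod 10)] column 3: given M=4, Z=6, carry-in 0, and digits 2,4,5,6,7,9 already taken and all letters distinct, M+Z≡K (mod 10) forces K=0 ⇒ K=0.
Step 8. [col 4: G + M ≡ B (mod 10)] several values work for B in column 4 (G + M ≡ B (mod 10), carry-in 1); try B=8. So B=8.
Step 9. [O] the sum has 7 digits but both addends have 6; that extra leading digit O is the final carry, namely 1. So O=1.
Step 10. [col 4: G + M ≡ B (mod 10)] from column 4 (M=4, B=8, carry-in 1, digits 0,1,2,4,5,6,7,8,9 already taken and all letters distinct): G must equal 3 ⇒ G=3.

Answer: B=8, G=3, K=0, M=4, O=1, T=9, U=5, W=2, X=7, Z=6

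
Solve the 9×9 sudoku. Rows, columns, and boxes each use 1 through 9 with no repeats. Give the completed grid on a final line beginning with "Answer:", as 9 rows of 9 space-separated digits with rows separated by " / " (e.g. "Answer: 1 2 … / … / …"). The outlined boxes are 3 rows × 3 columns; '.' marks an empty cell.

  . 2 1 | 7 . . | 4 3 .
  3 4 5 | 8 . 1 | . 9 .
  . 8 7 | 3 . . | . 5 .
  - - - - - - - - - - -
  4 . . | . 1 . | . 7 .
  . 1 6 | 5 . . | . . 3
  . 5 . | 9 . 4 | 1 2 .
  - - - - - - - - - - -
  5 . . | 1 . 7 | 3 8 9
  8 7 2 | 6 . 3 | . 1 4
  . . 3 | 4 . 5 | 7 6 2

Step 1. [r5c1∈{2,7,9}] in col 1, 2 fits only at r5c1, so r5c1=2.
Step 2. [r5c6∈{8}] r5c6 has the single candidate 8 ⇒ r5c6=8.
Step 3. [r4c7∈{5,6,8,9}] in col 7, 8 fits only at r4c7 ⇒ r4c7=8.
Step 4. [r6c9∈{6}] only 6 remains possible at r6c9 ⇒ r6c9=6.
Step 5. [r8c5∈{9}] r8c5 is down to just 9, so r8c5=9.
Step 6. [r4c6∈{2,6}] row 4 places 6 nowhere but r4c6, so r4c6=6.
Step 7. [r3c6∈{2,9}] across col 6, 2 lands solely at r3c6 ⇒ r3c6=2.
Step 8. [r3c7∈{6}] nothing but 6 survives at r3c7, so r3c7=6.
Step 9. [r1c1∈{6,9}] across col 1, 6 lands solely at r1c1. So r1c1=6.
Step 10. [r9c2∈{9}] r9c2 is down to just 9. So r9c2=9.
Step 11. [r6c1∈{7}] only 7 remains possible at r6c1 ⇒ r6c1=7.
Step 12. [r6c5∈{3}] r6c5 has the single candidate 3 ⇒ r6c5=3.
Step 13. [r4c3∈{9}] nothing but 9 survives at r4c3 ⇒ r4c3=9.
Step 14. [r7c5∈{2}] r7c5 has the single candidate 2 ⇒ r7c5=2.
Step 15. [r4c4∈{2}] only 2 remains possible at r4c4 ⇒ r4c4=2.
Step 16. [r2c7∈{2}] r2c7 is down to just 2 ⇒ r2c7=2.
Step 17. [r9c1∈{1}] r9c1's peers cover all but 1. So r9c1=1.
Step 18. [r5c8∈{4}] nothing but 4 survives at r5c8, so r5c8=4.
Step 19. [r8c7∈{5}] r8c7's peers cover all but 5, so r8c7=5.
Step 20. [r4c9∈{5}] r4c9 has the single candidate 5 ⇒ r4c9=5.
Step 21. [r5c7∈{9}] r5c7 is down to just 9, so r5c7=9.
Step 22. [r2c5∈{6}] r2c5 is down to just 6. So r2c5=6.
Step 23. [r1c6∈{9}] r1c6 is down to just 9, so r1c6=9.
Step 24. [r9c5∈{8}] r9c5's peers cover all but 8, so r9c5=8.
Step 25. [r2c9∈{7}] nothing but 7 survives at r2c9. So r2c9=7.
Step 26. [r3c1∈{9}] r3c1 is down to just 9, so r3c1=9.
Step 27. [r3c9∈{1}] only 1 remains possible at r3c9, so r3c9=1.
Step 28. [r7c3∈{4}] nothing but 4 survives at r7c3 ⇒ r7c3=4.
Step 29. [r5c5∈{7}] r5c5 is down to just 7. So r5c5=7.
Step 30. [r4c2∈{3}] r4c2 has the single candidate 3, so r4c2=3.
Step 31. [r1c5∈{5}] only 5 remains possible at r1c5. So r1c5=5.
Step 32. [r1c9∈{8}] r1c9 is down to just 8 ⇒ r1c9=8.
Step 33. [r7c2∈{6}] only 6 remains possible at r7c2 ⇒ r7c2=6.
Step 34. [r6c3∈{8}] r6c3's peers cover all but 8. So r6c3=8.
Step 35. [r3c5∈{4}] only 4 remains possible at r3c5. So r3c5=4.

Answer: 6 2 1 7 5 9 4 3 8 / 3 4 5 8 6 1 2 9 7 / 9 8 7 3 4 2 6 5 1 / 4 3 9 2 1 6 8 7 5 / 2 1 6 5 7 8 9 4 3 / 7 5 8 9 3 4 1 2 6 / 5 6 4 1 2 7 3 8 9 / 8 7 2 6 9 3 5 1 4 / 1 9 3 4 8 5 7 6 2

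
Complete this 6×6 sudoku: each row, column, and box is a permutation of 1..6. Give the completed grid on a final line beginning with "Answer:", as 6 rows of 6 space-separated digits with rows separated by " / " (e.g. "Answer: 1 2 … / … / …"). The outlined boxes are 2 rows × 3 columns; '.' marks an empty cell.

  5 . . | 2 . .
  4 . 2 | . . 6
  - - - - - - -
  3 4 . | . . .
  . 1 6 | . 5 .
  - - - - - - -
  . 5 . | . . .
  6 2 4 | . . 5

Step 1. [r5c3∈{1,3}] in box 5, 3 fits only at r5c3, so r5c3=3.
Step 2. [r5c1∈{1}] nothing but 1 survives at r5c1. So r5c1=1.
Step 3. [r2c2∈{3}] only 3 remains possible at r2c2, so r2c2=3.
Step 4. [r2c5∈{1}] only 1 remains possible at r2c5, so r2c5=1.
Step 5. [r3c6∈{1,2}] col 6 places 1 nowhere but r3c6. So r3c6=1.
Step 6. [r3c5∈{2,6}] across row 3, 2 lands solely at r3c5, so r3c5=2.
Step 7. [r6c5∈{3}] r6c5 has the single candidate 3. So r6c5=3.
Step 8. [r5c5∈{4,6}] across col 5, 6 lands solely at r5c5, so r5c5=6.
Step 9. [r5c4∈{4}] only 4 remains possible at r5c4 ⇒ r5c4=4.
Step 10. [r4c6∈{3,4}] r4c6 is the only open cell in row 4 admitting 4, so r4c6=4.
Step 11. [r1c5∈{4}] r1c5's peers cover all but 4, so r1c5=4.
Step 12. [r1c6∈{3}] r1c6 has the single candidate 3, so r1c6=3.
Step 13. [r1c2∈{6}] r1c2's peers cover all but 6. So r1c2=6.
Step 14. [r6c4∈{1}] nothing but 1 survives at r6c4, so r6c4=1.
Step 15. [r1c3∈{1}] r1c3 has the single candidate 1, so r1c3=1.
Step 16. [r2c4∈{5}] r2c4 has the single candidate 5 ⇒ r2c4=5.
Step 17. [r3c3∈{5}] only 5 remains possible at r3c3 ⇒ r3c3=5.
Step 18. [r5c6∈{2}] r5c6 is down to just 2. So r5c6=2.
Step 19. [r3c4∈{6}] r3c4 has the single candidate 6, so r3c4=6.
Step 20. [r4c1∈{2}] only 2 remains possible at r4c1. So r4c1=2.
Step 21. [r4c4∈{3}] r4c4 is down to just 3, so r4c4=3.

Answer: 5 6 1 2 4 3 / 4 3 2 5 1 6 / 3 4 5 6 2 1 / 2 1 6 3 5 4 / 1 5 3 4 6 2 / 6 2 4 1 3 5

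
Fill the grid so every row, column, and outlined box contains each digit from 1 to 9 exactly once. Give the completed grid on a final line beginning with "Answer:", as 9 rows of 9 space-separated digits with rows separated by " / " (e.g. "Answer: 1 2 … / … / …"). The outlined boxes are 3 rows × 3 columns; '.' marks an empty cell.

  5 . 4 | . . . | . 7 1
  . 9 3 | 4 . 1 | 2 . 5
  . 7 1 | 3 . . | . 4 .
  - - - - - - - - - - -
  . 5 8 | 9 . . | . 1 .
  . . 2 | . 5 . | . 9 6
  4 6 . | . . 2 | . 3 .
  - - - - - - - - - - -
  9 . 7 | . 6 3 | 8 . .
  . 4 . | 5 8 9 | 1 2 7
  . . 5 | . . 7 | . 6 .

Step 1. [r1c4∈{2,6,8}] col 4 places 6 nowhere but r1c4. So r1c4=6.
Step 2. [r9c5∈{1,2,4}] r9c5 is the only open cell in box 8 admitting 4, so r9c5=4.
Step 3. [r8c1∈{3,6}] r8c1 is the only open cell in row 8 admitting 3 ⇒ r8c1=3.
Step 4. [r6c5∈{1,7}] r6c5 is the only open cell in col 5 admitting 1 ⇒ r6c5=1.
Step 5. [r4c1∈{7}] nothing but 7 survives at r4c1, so r4c1=7.
Step 6. [r4c7∈{4}] r4c7 is down to just 4. So r4c7=4.
Step 7. [r1c6∈{8}] r1c6 is down to just 8 ⇒ r1c6=8.
Step 8. [r1c2∈{2}] nothing but 2 survives at r1c2, so r1c2=2.
Step 9. [r7c2∈{1}] r7c2 is down to just 1, so r7c2=1.
Step 10. [r5c7∈{7}] r5c7 is down to just 7, so r5c7=7.
Step 11. [r1c7∈{3,9}] across row 1, 3 lands solely at r1c7. So r1c7=3.
Step 12. [r3c7∈{6,9}] col 7 places 6 nowhere but r3c7. So r3c7=6.
Step 13. [r3c9∈{8,9}] 9 has one home in box 3: r3c9. So r3c9=9.
Step 14. [r3c1∈{8}] r3c1 is down to just 8 ⇒ r3c1=8.
Step 15. [r5c4∈{8}] only 8 remains possible at r5c4. So r5c4=8.
Step 16. [r9c4∈{1,2}] in row 9, 1 fits only at r9c4. So r9c4=1.
Step 17. [r9c1∈{2}] r9c1 is down to just 2, so r9c1=2.
Step 18. [r8c3∈{6}] r8c3 has the single candidate 6, so r8c3=6.
Step 19. [r2c5∈{7}] nothing but 7 survives at r2c5 ⇒ r2c5=7.
Step 20. [r3c6∈{5}] r3c6 is down to just 5. So r3c6=5.
Step 21. [r7c8∈{5}] r7c8 has the single candidate 5 ⇒ r7c8=5.
Step 22. [r6c7∈{5}] nothing but 5 survives at r6c7 ⇒ r6c7=5.
Step 23. [r9c7∈{9}] r9c7 is down to just 9 ⇒ r9c7=9.
Step 24. [r6c4∈{7}] nothing but 7 survives at r6c4. So r6c4=7.
Step 25. [r1c5∈{9}] only 9 remains possible at r1c5. So r1c5=9.
Step 26. [r5c2∈{3}] r5c2's peers cover all but 3. So r5c2=3.
Step 27. [r5c6∈{4}] only 4 remains possible at r5c6 ⇒ r5c6=4.
Step 28. [r9c2∈{8}] r9c2 has the single candidate 8. So r9c2=8.
Step 29. [r7c4∈{2}] nothing but 2 survives at r7c4 ⇒ r7c4=2.
Step 30. [r6c3∈{9}] only 9 remains possible at r6c3. So r6c3=9.
Step 31. [r6c9∈{8}] r6c9 is down to just 8, so r6c9=8.
Step 32. [r2c8∈{8}] r2c8's peers cover all but 8 ⇒ r2c8=8.
Step 33. [r4c5∈{3}] r4c5's peers cover all but 3 ⇒ r4c5=3.
Step 34. [r4c9∈{2}] r4c9 has the single candidate 2, so r4c9=2.
Step 35. [r7c9∈{4}] r7c9 is down to just 4. So r7c9=4.
Step 36. [r4c6∈{6}] nothing but 6 survives at r4c6, so r4c6=6.
Step 37. [r3c5∈{2}] r3c5 is down to just 2, so r3c5=2.
Step 38. [r5c1∈{1}] r5c1 is down to just 1 ⇒ r5c1=1.
Step 39. [r9c9∈{3}] nothing but 3 survives at r9c9, so r9c9=3.
Step 40. [r2c1∈{6}] only 6 remains possible at r2c1, so r2c1=6.

Answer: 5 2 4 6 9 8 3 7 1 / 6 9 3 4 7 1 2 8 5 / 8 7 1 3 2 5 6 4 9 / 7 5 8 9 3 6 4 1 2 / 1 3 2 8 5 4 7 9 6 / 4 6 9 7 1 2 5 3 8 / 9 1 7 2 6 3 8 5 4 / 3 4 6 5 8 9 1 2 7 / 2 8 5 1 4 7 9 6 3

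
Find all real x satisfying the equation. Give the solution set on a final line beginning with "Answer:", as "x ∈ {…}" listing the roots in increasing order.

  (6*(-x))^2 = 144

Step 1. [(6*(-x))^2 = 144] 144 ≥ 0, LHS is (·)² — take ±√, so sqrt: 6*(-x) = 12 or -12.
Step 2. [6*(-x) = 12 or -12] LHS = 6·(…); ÷6 both sides. So div: -x = 2 or -2.
Step 3. [-x = 2 or -2] LHS negated; negate both sides ⇒ neg: x = -2 or 2.

Answer: x ∈ {-2, 2}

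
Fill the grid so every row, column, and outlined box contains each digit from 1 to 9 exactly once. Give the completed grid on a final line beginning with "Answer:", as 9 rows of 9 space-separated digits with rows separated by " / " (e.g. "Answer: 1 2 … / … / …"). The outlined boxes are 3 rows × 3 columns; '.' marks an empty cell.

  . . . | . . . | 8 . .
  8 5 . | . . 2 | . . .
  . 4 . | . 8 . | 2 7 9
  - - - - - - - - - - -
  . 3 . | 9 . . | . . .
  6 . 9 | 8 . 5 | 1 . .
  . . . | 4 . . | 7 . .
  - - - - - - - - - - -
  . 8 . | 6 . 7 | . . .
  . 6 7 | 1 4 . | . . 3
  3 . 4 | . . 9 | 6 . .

Step 1. [r3c1∈{1}] r3c1 is down to just 1, so r3c1=1.
Step 2. [r6c8∈{2,3,5,6,8,9}] in row 6, 9 fits only at r6c8 ⇒ r6c8=9.
Step 3. [r7c5∈{2,3,5}] in row 7, 3 fits only at r7c5 ⇒ r7c5=3.
Step 4. [r4c1∈{2,4,5,7}] across col 1, 4 lands solely at r4c1, so r4c1=4.
Step 5. [r4c7∈{5}] nothing but 5 survives at r4c7. So r4c7=5.
Step 6. [r4c5∈{1,2,6,7}] in row 4, 7 fits only at r4c5. So r4c5=7.
Step 7. [r2c7∈{3,4}] r2c7 is the only open cell in col 7 admitting 3, so r2c7=3.
Step 8. [r5c5∈{2}] r5c5 is down to just 2 ⇒ r5c5=2.
Step 9. [r1c6∈{1,3,4,6}] across col 6, 4 lands solely at r1c6 ⇒ r1c6=4.
Step 10. [r2c3∈{6}] r2c3 is down to just 6, so r2c3=6.
Step 11. [r1c2∈{2,7,9}] in col 2, 9 fits only at r1c2. So r1c2=9.
Step 12. [r3c6∈{3,6}] r3c6 is the only open cell in row 3 admitting 6 ⇒ r3c6=6.
Step 13. [r9c4∈{2,5}] col 4 places 2 nowhere but r9c4, so r9c4=2.
Step 14. [r6c2∈{1,2}] col 2 places 2 nowhere but r6c2. So r6c2=2.
Step 15. [r9c2∈{1}] r9c2 is down to just 1 ⇒ r9c2=1.
Step 16. [r5c9∈{4}] r5c9's peers cover all but 4. So r5c9=4.
Step 17. [r2c9∈{1}] nothing but 1 survives at r2c9 ⇒ r2c9=1.
Step 18. [r6c1∈{5}] r6c1 is down to just 5. So r6c1=5.
Step 19. [r8c8∈{2,5,8}] row 8 places 5 nowhere but r8c8 ⇒ r8c8=5.
Step 20. [r8c1∈{2,9}] across row 8, 2 lands solely at r8c1 ⇒ r8c1=2.
Step 21. [r3c4∈{3,5}] in row 3, 5 fits only at r3c4. So r3c4=5.
Step 22. [r4c6∈{1}] only 1 remains possible at r4c6 ⇒ r4c6=1.
Step 23. [r4c3∈{8}] nothing but 8 survives at r4c3, so r4c3=8.
Step 24. [r6c9∈{6,8}] across row 6, 8 lands solely at r6c9 ⇒ r6c9=8.
Step 25. [r1c4∈{3,7}] across col 4, 3 lands solely at r1c4 ⇒ r1c4=3.
Step 26. [r7c8∈{1,2,4}] across row 7, 1 lands solely at r7c8. So r7c8=1.
Step 27. [r1c8∈{6}] only 6 remains possible at r1c8. So r1c8=6.
Step 28. [r7c1∈{9}] only 9 remains possible at r7c1. So r7c1=9.
Step 29. [r7c9∈{2}] only 2 remains possible at r7c9. So r7c9=2.
Step 30. [r5c2∈{7}] r5c2 is down to just 7. So r5c2=7.
Step 31. [r6c3∈{1}] only 1 remains possible at r6c3. So r6c3=1.
Step 32. [r9c9∈{7}] nothing but 7 survives at r9c9 ⇒ r9c9=7.
Step 33. [r6c5∈{6}] only 6 remains possible at r6c5, so r6c5=6.
Step 34. [r4c9∈{6}] r4c9 has the single candidate 6 ⇒ r4c9=6.
Step 35. [r8c6∈{8}] r8c6 has the single candidate 8. So r8c6=8.
Step 36. [r2c5∈{9}] nothing but 9 survives at r2c5. So r2c5=9.
Step 37. [r6c6∈{3}] r6c6's peers cover all but 3 ⇒ r6c6=3.
Step 38. [r1c1∈{7}] r1c1 is down to just 7, so r1c1=7.
Step 39. [r7c3∈{5}] r7c3 has the single candidate 5 ⇒ r7c3=5.
Step 40. [r3c3∈{3}] r3c3 has the single candidate 3, so r3c3=3.
Step 41. [r1c5∈{1}] nothing but 1 survives at r1c5. So r1c5=1.
Step 42. [r2c4∈{7}] r2c4 has the single candidate 7 ⇒ r2c4=7.
Step 43. [r9c5∈{5}] only 5 remains possible at r9c5. So r9c5=5.
Step 44. [r2c8∈{4}] r2c8 has the single candidate 4 ⇒ r2c8=4.
Step 45. [r1c9∈{5}] only 5 remains possible at r1c9, so r1c9=5.
Step 46. [r9c8∈{8}] r9c8's peers cover all but 8 ⇒ r9c8=8.
Step 47. [r5c8∈{3}] only 3 remains possible at r5c8. So r5c8=3.
Step 48. [r1c3∈{2}] r1c3 is down to just 2 ⇒ r1c3=2.
Step 49. [r8c7∈{9}] r8c7's peers cover all but 9 ⇒ r8c7=9.
Step 50. [r4c8∈{2}] nothing but 2 survives at r4c8, so r4c8=2.
Step 51. [r7c7∈{4}] r7c7's peers cover all but 4, so r7c7=4.

Answer: 7 9 2 3 1 4 8 6 5 / 8 5 6 7 9 2 3 4 1 / 1 4 3 5 8 6 2 7 9 / 4 3 8 9 7 1 5 2 6 / 6 7 9 8 2 5 1 3 4 / 5 2 1 4 6 3 7 9 8 / 9 8 5 6 3 7 4 1 2 / 2 6 7 1 4 8 9 5 3 / 3 1 4 2 5 9 6 8 7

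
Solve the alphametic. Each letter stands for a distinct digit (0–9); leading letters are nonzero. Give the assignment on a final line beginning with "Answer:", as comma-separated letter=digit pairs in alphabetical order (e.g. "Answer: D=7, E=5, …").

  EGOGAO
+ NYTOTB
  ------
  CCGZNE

Step 1. [col 1: O + B ≡ E (mod 10)] column 1 (O + B ≡ E (mod 10), carry-in 0) doesn't pin E yet; pick E=2 and continue. So E=2.
Step 2. [col 1: O + B ≡ E (mod 10)] column 1 (O + B ≡ E (mod 10), carry-in 0) doesn't pin O yet; pick O=4 and continue, so O=4.
Step 3. [col 1: O + B ≡ E (mod 10)] from column 1 (O=4, E=2, carry-in 0, digits 2,4 already taken and all letters distinct): B must equal 8 ⇒ B=8.
Step 4. [col 2: A + T ≡ N (mod 10)] several values work for A in column 2 (A + T ≡ N (mod 10), carry-in 1); try A=5 ⇒ A=5.
Step 5. [col 2: A + T ≡ N (mod 10)] column 2 (A + T ≡ N (mod 10), carry-in 1) doesn't pin T yet; pick T=1 and continue ⇒ T=1.
Step 6. [col 2: A + T ≡ N (mod 10)] column 2: given A=5, T=1, carry-in 1, and digits 1,2,4,5,8 already taken and all letters distinct, A+T≡N (mod 10) forces N=7, so N=7.
Step 7. [col 3: G + O ≡ Z (mod 10)] several values work for Z in column 3 (G + O ≡ Z (mod 10), carry-in 0); try Z=0. So Z=0.
Step 8. [col 3: G + O ≡ Z (mod 10)] column 3: given O=4, Z=0, carry-in 0, and digits 0,1,2,4,5,7,8 already taken and all letters distinct, G+O≡Z (mod 10) forces G=6, so G=6.
Step 9. [col 5: G + Y ≡ C (mod 10)] in column 5 we have G+Y≡C with carry-in 0; given G=6 and digits 0,1,2,4,5,6,7,8 already taken and all letters distinct, that pins C to 9 ⇒ C=9.
Step 10. [col 5: G + Y ≡ C (mod 10)] column 5: given G=6, C=9, carry-in 0, and digits 0,1,2,4,5,6,7,8,9 already taken and all letters distinct, G+Y≡C (mod 10) forces Y=3, so Y=3.

Answer: A=5, B=8, C=9, E=2, G=6, N=7, O=4, T=1, Y=3, Z=0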